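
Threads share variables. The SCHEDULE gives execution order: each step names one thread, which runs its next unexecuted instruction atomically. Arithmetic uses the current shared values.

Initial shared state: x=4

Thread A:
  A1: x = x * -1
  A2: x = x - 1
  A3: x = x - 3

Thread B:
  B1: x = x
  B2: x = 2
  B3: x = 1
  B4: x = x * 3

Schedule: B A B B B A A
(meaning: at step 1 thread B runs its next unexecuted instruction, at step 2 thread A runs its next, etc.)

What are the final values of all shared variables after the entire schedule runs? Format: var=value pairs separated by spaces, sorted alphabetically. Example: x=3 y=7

Answer: x=-1

Derivation:
Step 1: thread B executes B1 (x = x). Shared: x=4. PCs: A@0 B@1
Step 2: thread A executes A1 (x = x * -1). Shared: x=-4. PCs: A@1 B@1
Step 3: thread B executes B2 (x = 2). Shared: x=2. PCs: A@1 B@2
Step 4: thread B executes B3 (x = 1). Shared: x=1. PCs: A@1 B@3
Step 5: thread B executes B4 (x = x * 3). Shared: x=3. PCs: A@1 B@4
Step 6: thread A executes A2 (x = x - 1). Shared: x=2. PCs: A@2 B@4
Step 7: thread A executes A3 (x = x - 3). Shared: x=-1. PCs: A@3 B@4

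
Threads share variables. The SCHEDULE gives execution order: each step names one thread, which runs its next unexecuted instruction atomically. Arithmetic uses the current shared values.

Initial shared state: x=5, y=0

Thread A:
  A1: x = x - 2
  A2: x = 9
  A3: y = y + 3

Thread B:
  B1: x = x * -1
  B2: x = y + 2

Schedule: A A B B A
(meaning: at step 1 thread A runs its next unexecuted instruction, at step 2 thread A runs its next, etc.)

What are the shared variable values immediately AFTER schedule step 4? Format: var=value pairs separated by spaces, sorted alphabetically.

Answer: x=2 y=0

Derivation:
Step 1: thread A executes A1 (x = x - 2). Shared: x=3 y=0. PCs: A@1 B@0
Step 2: thread A executes A2 (x = 9). Shared: x=9 y=0. PCs: A@2 B@0
Step 3: thread B executes B1 (x = x * -1). Shared: x=-9 y=0. PCs: A@2 B@1
Step 4: thread B executes B2 (x = y + 2). Shared: x=2 y=0. PCs: A@2 B@2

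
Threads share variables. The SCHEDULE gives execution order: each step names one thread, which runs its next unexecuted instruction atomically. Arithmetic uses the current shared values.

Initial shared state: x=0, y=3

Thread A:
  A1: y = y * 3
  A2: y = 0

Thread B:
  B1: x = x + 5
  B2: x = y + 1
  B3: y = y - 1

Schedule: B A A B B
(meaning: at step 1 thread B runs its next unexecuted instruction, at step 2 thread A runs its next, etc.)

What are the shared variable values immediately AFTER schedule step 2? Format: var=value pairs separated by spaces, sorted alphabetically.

Step 1: thread B executes B1 (x = x + 5). Shared: x=5 y=3. PCs: A@0 B@1
Step 2: thread A executes A1 (y = y * 3). Shared: x=5 y=9. PCs: A@1 B@1

Answer: x=5 y=9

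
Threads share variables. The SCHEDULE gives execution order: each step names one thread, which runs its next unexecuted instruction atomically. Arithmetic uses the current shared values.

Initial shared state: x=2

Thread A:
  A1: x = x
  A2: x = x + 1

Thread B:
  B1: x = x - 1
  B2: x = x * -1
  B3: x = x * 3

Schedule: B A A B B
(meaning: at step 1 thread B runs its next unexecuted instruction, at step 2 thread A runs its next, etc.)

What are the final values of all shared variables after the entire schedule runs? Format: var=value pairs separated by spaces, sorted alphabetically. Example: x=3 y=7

Answer: x=-6

Derivation:
Step 1: thread B executes B1 (x = x - 1). Shared: x=1. PCs: A@0 B@1
Step 2: thread A executes A1 (x = x). Shared: x=1. PCs: A@1 B@1
Step 3: thread A executes A2 (x = x + 1). Shared: x=2. PCs: A@2 B@1
Step 4: thread B executes B2 (x = x * -1). Shared: x=-2. PCs: A@2 B@2
Step 5: thread B executes B3 (x = x * 3). Shared: x=-6. PCs: A@2 B@3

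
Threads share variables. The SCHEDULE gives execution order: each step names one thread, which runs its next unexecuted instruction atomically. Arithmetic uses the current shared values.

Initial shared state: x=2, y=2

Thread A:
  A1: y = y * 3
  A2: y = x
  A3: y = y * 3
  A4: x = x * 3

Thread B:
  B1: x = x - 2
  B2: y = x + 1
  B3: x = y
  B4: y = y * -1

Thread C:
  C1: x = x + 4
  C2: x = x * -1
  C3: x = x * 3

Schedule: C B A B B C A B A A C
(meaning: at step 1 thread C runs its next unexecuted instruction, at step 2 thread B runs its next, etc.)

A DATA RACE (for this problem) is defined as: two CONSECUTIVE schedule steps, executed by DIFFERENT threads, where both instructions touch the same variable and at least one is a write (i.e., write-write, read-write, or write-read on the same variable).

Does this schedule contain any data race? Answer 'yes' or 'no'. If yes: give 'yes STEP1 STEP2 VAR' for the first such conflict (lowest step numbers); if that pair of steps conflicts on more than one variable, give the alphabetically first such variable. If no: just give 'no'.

Answer: yes 1 2 x

Derivation:
Steps 1,2: C(x = x + 4) vs B(x = x - 2). RACE on x (W-W).
Steps 2,3: B(r=x,w=x) vs A(r=y,w=y). No conflict.
Steps 3,4: A(y = y * 3) vs B(y = x + 1). RACE on y (W-W).
Steps 4,5: same thread (B). No race.
Steps 5,6: B(x = y) vs C(x = x * -1). RACE on x (W-W).
Steps 6,7: C(x = x * -1) vs A(y = x). RACE on x (W-R).
Steps 7,8: A(y = x) vs B(y = y * -1). RACE on y (W-W).
Steps 8,9: B(y = y * -1) vs A(y = y * 3). RACE on y (W-W).
Steps 9,10: same thread (A). No race.
Steps 10,11: A(x = x * 3) vs C(x = x * 3). RACE on x (W-W).
First conflict at steps 1,2.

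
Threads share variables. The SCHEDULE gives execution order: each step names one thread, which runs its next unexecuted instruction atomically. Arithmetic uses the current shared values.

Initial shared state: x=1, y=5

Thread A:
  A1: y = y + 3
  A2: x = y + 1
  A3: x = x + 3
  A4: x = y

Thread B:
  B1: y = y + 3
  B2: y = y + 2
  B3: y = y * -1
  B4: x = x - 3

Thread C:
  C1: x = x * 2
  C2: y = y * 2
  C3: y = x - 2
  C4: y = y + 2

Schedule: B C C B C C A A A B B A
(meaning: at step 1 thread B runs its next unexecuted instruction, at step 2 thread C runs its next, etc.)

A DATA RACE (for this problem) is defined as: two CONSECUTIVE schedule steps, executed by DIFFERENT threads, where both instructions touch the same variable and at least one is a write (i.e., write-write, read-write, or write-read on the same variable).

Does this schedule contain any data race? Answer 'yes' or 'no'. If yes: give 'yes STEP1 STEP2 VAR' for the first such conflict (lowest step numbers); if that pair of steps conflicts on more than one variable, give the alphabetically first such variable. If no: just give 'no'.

Steps 1,2: B(r=y,w=y) vs C(r=x,w=x). No conflict.
Steps 2,3: same thread (C). No race.
Steps 3,4: C(y = y * 2) vs B(y = y + 2). RACE on y (W-W).
Steps 4,5: B(y = y + 2) vs C(y = x - 2). RACE on y (W-W).
Steps 5,6: same thread (C). No race.
Steps 6,7: C(y = y + 2) vs A(y = y + 3). RACE on y (W-W).
Steps 7,8: same thread (A). No race.
Steps 8,9: same thread (A). No race.
Steps 9,10: A(r=x,w=x) vs B(r=y,w=y). No conflict.
Steps 10,11: same thread (B). No race.
Steps 11,12: B(x = x - 3) vs A(x = y). RACE on x (W-W).
First conflict at steps 3,4.

Answer: yes 3 4 y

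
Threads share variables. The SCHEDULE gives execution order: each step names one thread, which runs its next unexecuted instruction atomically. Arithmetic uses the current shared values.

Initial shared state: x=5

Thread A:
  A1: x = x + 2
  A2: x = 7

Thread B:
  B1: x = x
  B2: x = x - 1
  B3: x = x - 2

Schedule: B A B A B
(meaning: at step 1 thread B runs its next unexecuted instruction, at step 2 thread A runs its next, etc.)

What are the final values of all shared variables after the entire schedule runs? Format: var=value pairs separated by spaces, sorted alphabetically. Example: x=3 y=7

Step 1: thread B executes B1 (x = x). Shared: x=5. PCs: A@0 B@1
Step 2: thread A executes A1 (x = x + 2). Shared: x=7. PCs: A@1 B@1
Step 3: thread B executes B2 (x = x - 1). Shared: x=6. PCs: A@1 B@2
Step 4: thread A executes A2 (x = 7). Shared: x=7. PCs: A@2 B@2
Step 5: thread B executes B3 (x = x - 2). Shared: x=5. PCs: A@2 B@3

Answer: x=5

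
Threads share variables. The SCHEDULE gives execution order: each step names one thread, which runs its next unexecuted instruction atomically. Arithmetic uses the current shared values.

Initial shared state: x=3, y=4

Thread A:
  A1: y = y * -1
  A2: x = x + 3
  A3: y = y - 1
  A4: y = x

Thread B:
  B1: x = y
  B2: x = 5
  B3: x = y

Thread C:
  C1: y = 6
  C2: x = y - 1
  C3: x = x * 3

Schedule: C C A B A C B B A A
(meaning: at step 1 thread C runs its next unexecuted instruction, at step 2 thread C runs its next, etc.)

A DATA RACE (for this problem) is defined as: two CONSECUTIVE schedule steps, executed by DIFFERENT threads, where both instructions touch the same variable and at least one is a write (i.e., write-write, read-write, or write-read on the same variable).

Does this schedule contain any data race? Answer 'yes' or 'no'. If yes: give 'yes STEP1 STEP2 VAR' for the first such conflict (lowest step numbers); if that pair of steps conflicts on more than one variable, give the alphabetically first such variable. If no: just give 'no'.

Steps 1,2: same thread (C). No race.
Steps 2,3: C(x = y - 1) vs A(y = y * -1). RACE on y (R-W).
Steps 3,4: A(y = y * -1) vs B(x = y). RACE on y (W-R).
Steps 4,5: B(x = y) vs A(x = x + 3). RACE on x (W-W).
Steps 5,6: A(x = x + 3) vs C(x = x * 3). RACE on x (W-W).
Steps 6,7: C(x = x * 3) vs B(x = 5). RACE on x (W-W).
Steps 7,8: same thread (B). No race.
Steps 8,9: B(x = y) vs A(y = y - 1). RACE on y (R-W).
Steps 9,10: same thread (A). No race.
First conflict at steps 2,3.

Answer: yes 2 3 y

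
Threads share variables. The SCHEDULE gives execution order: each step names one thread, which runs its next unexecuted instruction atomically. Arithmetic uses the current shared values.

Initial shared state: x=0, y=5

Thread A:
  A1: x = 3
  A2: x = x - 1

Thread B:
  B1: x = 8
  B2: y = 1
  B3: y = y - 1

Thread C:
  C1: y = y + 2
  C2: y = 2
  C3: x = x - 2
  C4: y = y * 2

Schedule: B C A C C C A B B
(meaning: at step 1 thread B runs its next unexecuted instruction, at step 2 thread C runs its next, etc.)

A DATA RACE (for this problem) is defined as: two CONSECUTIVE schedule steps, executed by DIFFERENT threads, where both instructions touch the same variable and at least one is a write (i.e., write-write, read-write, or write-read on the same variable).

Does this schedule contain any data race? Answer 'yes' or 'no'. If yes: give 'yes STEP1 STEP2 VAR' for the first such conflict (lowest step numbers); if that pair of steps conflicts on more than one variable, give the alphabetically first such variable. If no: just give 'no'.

Steps 1,2: B(r=-,w=x) vs C(r=y,w=y). No conflict.
Steps 2,3: C(r=y,w=y) vs A(r=-,w=x). No conflict.
Steps 3,4: A(r=-,w=x) vs C(r=-,w=y). No conflict.
Steps 4,5: same thread (C). No race.
Steps 5,6: same thread (C). No race.
Steps 6,7: C(r=y,w=y) vs A(r=x,w=x). No conflict.
Steps 7,8: A(r=x,w=x) vs B(r=-,w=y). No conflict.
Steps 8,9: same thread (B). No race.

Answer: no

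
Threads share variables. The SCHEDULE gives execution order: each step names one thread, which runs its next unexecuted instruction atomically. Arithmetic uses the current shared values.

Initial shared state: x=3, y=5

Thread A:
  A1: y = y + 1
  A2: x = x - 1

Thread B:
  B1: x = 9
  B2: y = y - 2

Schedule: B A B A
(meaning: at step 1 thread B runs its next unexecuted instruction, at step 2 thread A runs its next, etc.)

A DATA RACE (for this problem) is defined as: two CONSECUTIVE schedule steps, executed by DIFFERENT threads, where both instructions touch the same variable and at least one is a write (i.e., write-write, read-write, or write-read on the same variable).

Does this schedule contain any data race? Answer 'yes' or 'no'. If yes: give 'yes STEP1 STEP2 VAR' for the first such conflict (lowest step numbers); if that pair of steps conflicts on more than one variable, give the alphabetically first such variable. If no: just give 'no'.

Answer: yes 2 3 y

Derivation:
Steps 1,2: B(r=-,w=x) vs A(r=y,w=y). No conflict.
Steps 2,3: A(y = y + 1) vs B(y = y - 2). RACE on y (W-W).
Steps 3,4: B(r=y,w=y) vs A(r=x,w=x). No conflict.
First conflict at steps 2,3.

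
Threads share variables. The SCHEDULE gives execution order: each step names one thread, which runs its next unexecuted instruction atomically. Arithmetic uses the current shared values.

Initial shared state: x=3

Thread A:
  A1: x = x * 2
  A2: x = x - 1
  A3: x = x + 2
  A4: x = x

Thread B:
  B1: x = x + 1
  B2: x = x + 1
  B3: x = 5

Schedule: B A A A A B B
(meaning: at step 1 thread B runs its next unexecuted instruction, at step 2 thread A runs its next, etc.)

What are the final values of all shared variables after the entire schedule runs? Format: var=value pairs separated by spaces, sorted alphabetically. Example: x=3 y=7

Step 1: thread B executes B1 (x = x + 1). Shared: x=4. PCs: A@0 B@1
Step 2: thread A executes A1 (x = x * 2). Shared: x=8. PCs: A@1 B@1
Step 3: thread A executes A2 (x = x - 1). Shared: x=7. PCs: A@2 B@1
Step 4: thread A executes A3 (x = x + 2). Shared: x=9. PCs: A@3 B@1
Step 5: thread A executes A4 (x = x). Shared: x=9. PCs: A@4 B@1
Step 6: thread B executes B2 (x = x + 1). Shared: x=10. PCs: A@4 B@2
Step 7: thread B executes B3 (x = 5). Shared: x=5. PCs: A@4 B@3

Answer: x=5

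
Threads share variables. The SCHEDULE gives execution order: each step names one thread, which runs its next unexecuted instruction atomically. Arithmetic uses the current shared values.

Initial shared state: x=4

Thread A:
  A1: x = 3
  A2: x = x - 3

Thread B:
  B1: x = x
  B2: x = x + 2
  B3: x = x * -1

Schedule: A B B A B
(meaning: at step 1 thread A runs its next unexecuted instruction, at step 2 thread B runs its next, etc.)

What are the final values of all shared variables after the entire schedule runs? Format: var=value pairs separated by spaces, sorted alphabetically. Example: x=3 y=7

Answer: x=-2

Derivation:
Step 1: thread A executes A1 (x = 3). Shared: x=3. PCs: A@1 B@0
Step 2: thread B executes B1 (x = x). Shared: x=3. PCs: A@1 B@1
Step 3: thread B executes B2 (x = x + 2). Shared: x=5. PCs: A@1 B@2
Step 4: thread A executes A2 (x = x - 3). Shared: x=2. PCs: A@2 B@2
Step 5: thread B executes B3 (x = x * -1). Shared: x=-2. PCs: A@2 B@3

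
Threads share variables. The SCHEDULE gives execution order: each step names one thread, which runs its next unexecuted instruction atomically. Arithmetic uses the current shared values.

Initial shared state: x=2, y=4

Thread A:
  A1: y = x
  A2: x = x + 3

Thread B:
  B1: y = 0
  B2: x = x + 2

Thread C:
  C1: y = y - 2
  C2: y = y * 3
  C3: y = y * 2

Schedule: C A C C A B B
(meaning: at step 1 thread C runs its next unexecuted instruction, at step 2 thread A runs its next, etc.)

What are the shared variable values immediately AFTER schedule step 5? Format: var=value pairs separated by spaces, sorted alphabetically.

Answer: x=5 y=12

Derivation:
Step 1: thread C executes C1 (y = y - 2). Shared: x=2 y=2. PCs: A@0 B@0 C@1
Step 2: thread A executes A1 (y = x). Shared: x=2 y=2. PCs: A@1 B@0 C@1
Step 3: thread C executes C2 (y = y * 3). Shared: x=2 y=6. PCs: A@1 B@0 C@2
Step 4: thread C executes C3 (y = y * 2). Shared: x=2 y=12. PCs: A@1 B@0 C@3
Step 5: thread A executes A2 (x = x + 3). Shared: x=5 y=12. PCs: A@2 B@0 C@3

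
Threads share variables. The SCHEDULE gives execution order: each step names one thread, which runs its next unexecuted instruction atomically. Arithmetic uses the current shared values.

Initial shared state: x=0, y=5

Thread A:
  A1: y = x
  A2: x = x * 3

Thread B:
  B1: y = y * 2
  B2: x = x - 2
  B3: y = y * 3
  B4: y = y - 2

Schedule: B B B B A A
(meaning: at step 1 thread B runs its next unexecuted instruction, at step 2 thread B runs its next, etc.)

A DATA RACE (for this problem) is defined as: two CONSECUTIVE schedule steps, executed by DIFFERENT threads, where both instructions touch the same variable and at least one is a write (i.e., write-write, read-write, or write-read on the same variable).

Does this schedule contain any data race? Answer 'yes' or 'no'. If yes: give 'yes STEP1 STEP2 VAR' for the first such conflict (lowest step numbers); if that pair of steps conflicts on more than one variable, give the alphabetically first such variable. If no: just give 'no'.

Steps 1,2: same thread (B). No race.
Steps 2,3: same thread (B). No race.
Steps 3,4: same thread (B). No race.
Steps 4,5: B(y = y - 2) vs A(y = x). RACE on y (W-W).
Steps 5,6: same thread (A). No race.
First conflict at steps 4,5.

Answer: yes 4 5 y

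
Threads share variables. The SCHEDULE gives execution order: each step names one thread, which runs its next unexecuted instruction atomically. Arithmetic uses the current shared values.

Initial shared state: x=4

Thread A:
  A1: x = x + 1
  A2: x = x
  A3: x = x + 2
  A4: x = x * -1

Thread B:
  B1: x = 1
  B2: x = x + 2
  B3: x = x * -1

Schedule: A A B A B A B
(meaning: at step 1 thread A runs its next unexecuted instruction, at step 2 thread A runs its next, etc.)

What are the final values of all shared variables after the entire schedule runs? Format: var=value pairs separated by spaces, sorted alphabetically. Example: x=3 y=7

Step 1: thread A executes A1 (x = x + 1). Shared: x=5. PCs: A@1 B@0
Step 2: thread A executes A2 (x = x). Shared: x=5. PCs: A@2 B@0
Step 3: thread B executes B1 (x = 1). Shared: x=1. PCs: A@2 B@1
Step 4: thread A executes A3 (x = x + 2). Shared: x=3. PCs: A@3 B@1
Step 5: thread B executes B2 (x = x + 2). Shared: x=5. PCs: A@3 B@2
Step 6: thread A executes A4 (x = x * -1). Shared: x=-5. PCs: A@4 B@2
Step 7: thread B executes B3 (x = x * -1). Shared: x=5. PCs: A@4 B@3

Answer: x=5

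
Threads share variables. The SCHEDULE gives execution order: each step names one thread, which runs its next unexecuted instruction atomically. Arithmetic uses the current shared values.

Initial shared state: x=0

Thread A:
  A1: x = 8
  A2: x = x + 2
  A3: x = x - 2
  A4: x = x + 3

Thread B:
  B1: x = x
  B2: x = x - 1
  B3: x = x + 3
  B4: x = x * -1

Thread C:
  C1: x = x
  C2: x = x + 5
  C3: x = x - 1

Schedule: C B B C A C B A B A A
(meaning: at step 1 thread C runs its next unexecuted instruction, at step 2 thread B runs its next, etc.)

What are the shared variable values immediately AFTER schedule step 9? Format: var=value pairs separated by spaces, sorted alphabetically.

Answer: x=-12

Derivation:
Step 1: thread C executes C1 (x = x). Shared: x=0. PCs: A@0 B@0 C@1
Step 2: thread B executes B1 (x = x). Shared: x=0. PCs: A@0 B@1 C@1
Step 3: thread B executes B2 (x = x - 1). Shared: x=-1. PCs: A@0 B@2 C@1
Step 4: thread C executes C2 (x = x + 5). Shared: x=4. PCs: A@0 B@2 C@2
Step 5: thread A executes A1 (x = 8). Shared: x=8. PCs: A@1 B@2 C@2
Step 6: thread C executes C3 (x = x - 1). Shared: x=7. PCs: A@1 B@2 C@3
Step 7: thread B executes B3 (x = x + 3). Shared: x=10. PCs: A@1 B@3 C@3
Step 8: thread A executes A2 (x = x + 2). Shared: x=12. PCs: A@2 B@3 C@3
Step 9: thread B executes B4 (x = x * -1). Shared: x=-12. PCs: A@2 B@4 C@3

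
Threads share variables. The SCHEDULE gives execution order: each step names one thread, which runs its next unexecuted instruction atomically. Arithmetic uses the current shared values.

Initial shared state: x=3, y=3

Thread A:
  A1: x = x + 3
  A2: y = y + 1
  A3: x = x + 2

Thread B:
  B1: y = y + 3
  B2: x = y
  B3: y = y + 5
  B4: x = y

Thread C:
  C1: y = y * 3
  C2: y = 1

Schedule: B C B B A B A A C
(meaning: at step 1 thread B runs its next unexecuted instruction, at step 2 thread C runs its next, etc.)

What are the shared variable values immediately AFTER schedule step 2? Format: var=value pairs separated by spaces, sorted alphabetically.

Answer: x=3 y=18

Derivation:
Step 1: thread B executes B1 (y = y + 3). Shared: x=3 y=6. PCs: A@0 B@1 C@0
Step 2: thread C executes C1 (y = y * 3). Shared: x=3 y=18. PCs: A@0 B@1 C@1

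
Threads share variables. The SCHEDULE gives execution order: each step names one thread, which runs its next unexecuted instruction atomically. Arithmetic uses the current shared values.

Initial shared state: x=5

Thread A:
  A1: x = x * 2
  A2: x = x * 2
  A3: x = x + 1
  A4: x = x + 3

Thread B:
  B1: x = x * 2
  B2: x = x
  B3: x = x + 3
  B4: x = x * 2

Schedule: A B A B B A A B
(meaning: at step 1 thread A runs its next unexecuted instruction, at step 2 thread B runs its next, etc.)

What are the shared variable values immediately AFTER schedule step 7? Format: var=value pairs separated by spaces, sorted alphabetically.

Answer: x=47

Derivation:
Step 1: thread A executes A1 (x = x * 2). Shared: x=10. PCs: A@1 B@0
Step 2: thread B executes B1 (x = x * 2). Shared: x=20. PCs: A@1 B@1
Step 3: thread A executes A2 (x = x * 2). Shared: x=40. PCs: A@2 B@1
Step 4: thread B executes B2 (x = x). Shared: x=40. PCs: A@2 B@2
Step 5: thread B executes B3 (x = x + 3). Shared: x=43. PCs: A@2 B@3
Step 6: thread A executes A3 (x = x + 1). Shared: x=44. PCs: A@3 B@3
Step 7: thread A executes A4 (x = x + 3). Shared: x=47. PCs: A@4 B@3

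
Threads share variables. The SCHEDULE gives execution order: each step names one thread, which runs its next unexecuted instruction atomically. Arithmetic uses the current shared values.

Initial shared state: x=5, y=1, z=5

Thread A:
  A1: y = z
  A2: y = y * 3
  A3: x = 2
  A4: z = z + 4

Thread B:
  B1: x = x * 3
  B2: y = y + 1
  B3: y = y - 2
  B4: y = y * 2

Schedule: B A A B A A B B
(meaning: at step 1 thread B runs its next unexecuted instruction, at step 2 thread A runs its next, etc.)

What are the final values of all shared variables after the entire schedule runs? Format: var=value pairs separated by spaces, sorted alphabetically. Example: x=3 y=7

Step 1: thread B executes B1 (x = x * 3). Shared: x=15 y=1 z=5. PCs: A@0 B@1
Step 2: thread A executes A1 (y = z). Shared: x=15 y=5 z=5. PCs: A@1 B@1
Step 3: thread A executes A2 (y = y * 3). Shared: x=15 y=15 z=5. PCs: A@2 B@1
Step 4: thread B executes B2 (y = y + 1). Shared: x=15 y=16 z=5. PCs: A@2 B@2
Step 5: thread A executes A3 (x = 2). Shared: x=2 y=16 z=5. PCs: A@3 B@2
Step 6: thread A executes A4 (z = z + 4). Shared: x=2 y=16 z=9. PCs: A@4 B@2
Step 7: thread B executes B3 (y = y - 2). Shared: x=2 y=14 z=9. PCs: A@4 B@3
Step 8: thread B executes B4 (y = y * 2). Shared: x=2 y=28 z=9. PCs: A@4 B@4

Answer: x=2 y=28 z=9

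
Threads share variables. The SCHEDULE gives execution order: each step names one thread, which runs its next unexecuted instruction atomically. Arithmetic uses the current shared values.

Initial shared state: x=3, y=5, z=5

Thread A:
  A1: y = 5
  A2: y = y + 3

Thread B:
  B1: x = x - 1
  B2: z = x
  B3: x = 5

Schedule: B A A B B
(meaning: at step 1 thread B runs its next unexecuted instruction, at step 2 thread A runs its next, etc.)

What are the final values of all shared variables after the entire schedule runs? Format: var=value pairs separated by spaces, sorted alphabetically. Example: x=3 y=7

Step 1: thread B executes B1 (x = x - 1). Shared: x=2 y=5 z=5. PCs: A@0 B@1
Step 2: thread A executes A1 (y = 5). Shared: x=2 y=5 z=5. PCs: A@1 B@1
Step 3: thread A executes A2 (y = y + 3). Shared: x=2 y=8 z=5. PCs: A@2 B@1
Step 4: thread B executes B2 (z = x). Shared: x=2 y=8 z=2. PCs: A@2 B@2
Step 5: thread B executes B3 (x = 5). Shared: x=5 y=8 z=2. PCs: A@2 B@3

Answer: x=5 y=8 z=2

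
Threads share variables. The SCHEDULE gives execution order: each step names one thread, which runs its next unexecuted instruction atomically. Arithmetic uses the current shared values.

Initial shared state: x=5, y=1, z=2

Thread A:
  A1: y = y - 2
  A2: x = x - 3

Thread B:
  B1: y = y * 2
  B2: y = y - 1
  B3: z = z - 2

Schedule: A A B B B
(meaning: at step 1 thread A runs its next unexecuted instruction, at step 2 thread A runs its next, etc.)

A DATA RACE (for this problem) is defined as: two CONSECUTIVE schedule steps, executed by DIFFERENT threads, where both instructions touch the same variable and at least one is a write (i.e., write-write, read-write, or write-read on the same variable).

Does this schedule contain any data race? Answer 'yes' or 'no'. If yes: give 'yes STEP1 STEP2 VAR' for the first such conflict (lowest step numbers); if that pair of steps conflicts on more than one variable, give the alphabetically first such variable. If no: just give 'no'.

Answer: no

Derivation:
Steps 1,2: same thread (A). No race.
Steps 2,3: A(r=x,w=x) vs B(r=y,w=y). No conflict.
Steps 3,4: same thread (B). No race.
Steps 4,5: same thread (B). No race.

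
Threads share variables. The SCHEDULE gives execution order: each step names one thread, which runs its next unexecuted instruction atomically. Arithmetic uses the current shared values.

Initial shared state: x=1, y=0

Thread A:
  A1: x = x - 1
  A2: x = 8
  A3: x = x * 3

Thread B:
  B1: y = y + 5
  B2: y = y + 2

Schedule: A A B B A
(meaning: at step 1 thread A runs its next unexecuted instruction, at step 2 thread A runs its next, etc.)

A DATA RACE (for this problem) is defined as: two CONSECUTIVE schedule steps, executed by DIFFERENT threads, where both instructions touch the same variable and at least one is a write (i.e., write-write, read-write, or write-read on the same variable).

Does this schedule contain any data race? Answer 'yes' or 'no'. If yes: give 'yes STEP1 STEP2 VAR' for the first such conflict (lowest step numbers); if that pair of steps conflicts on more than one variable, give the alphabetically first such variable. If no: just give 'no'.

Answer: no

Derivation:
Steps 1,2: same thread (A). No race.
Steps 2,3: A(r=-,w=x) vs B(r=y,w=y). No conflict.
Steps 3,4: same thread (B). No race.
Steps 4,5: B(r=y,w=y) vs A(r=x,w=x). No conflict.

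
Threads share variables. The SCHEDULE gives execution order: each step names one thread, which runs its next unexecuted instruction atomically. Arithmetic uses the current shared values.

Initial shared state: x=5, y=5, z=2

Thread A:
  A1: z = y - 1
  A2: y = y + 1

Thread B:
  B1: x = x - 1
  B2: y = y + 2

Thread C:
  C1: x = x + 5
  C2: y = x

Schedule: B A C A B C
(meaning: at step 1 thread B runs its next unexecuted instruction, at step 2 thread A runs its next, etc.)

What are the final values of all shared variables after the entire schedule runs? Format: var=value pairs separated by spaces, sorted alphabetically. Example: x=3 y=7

Answer: x=9 y=9 z=4

Derivation:
Step 1: thread B executes B1 (x = x - 1). Shared: x=4 y=5 z=2. PCs: A@0 B@1 C@0
Step 2: thread A executes A1 (z = y - 1). Shared: x=4 y=5 z=4. PCs: A@1 B@1 C@0
Step 3: thread C executes C1 (x = x + 5). Shared: x=9 y=5 z=4. PCs: A@1 B@1 C@1
Step 4: thread A executes A2 (y = y + 1). Shared: x=9 y=6 z=4. PCs: A@2 B@1 C@1
Step 5: thread B executes B2 (y = y + 2). Shared: x=9 y=8 z=4. PCs: A@2 B@2 C@1
Step 6: thread C executes C2 (y = x). Shared: x=9 y=9 z=4. PCs: A@2 B@2 C@2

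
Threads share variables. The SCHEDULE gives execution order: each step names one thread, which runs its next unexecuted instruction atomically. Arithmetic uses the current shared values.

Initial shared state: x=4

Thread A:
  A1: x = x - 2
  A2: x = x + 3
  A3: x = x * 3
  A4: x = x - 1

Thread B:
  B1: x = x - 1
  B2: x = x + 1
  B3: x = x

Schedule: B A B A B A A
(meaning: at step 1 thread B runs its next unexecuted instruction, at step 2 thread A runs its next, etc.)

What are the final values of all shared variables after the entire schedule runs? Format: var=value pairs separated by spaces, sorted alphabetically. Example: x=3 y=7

Step 1: thread B executes B1 (x = x - 1). Shared: x=3. PCs: A@0 B@1
Step 2: thread A executes A1 (x = x - 2). Shared: x=1. PCs: A@1 B@1
Step 3: thread B executes B2 (x = x + 1). Shared: x=2. PCs: A@1 B@2
Step 4: thread A executes A2 (x = x + 3). Shared: x=5. PCs: A@2 B@2
Step 5: thread B executes B3 (x = x). Shared: x=5. PCs: A@2 B@3
Step 6: thread A executes A3 (x = x * 3). Shared: x=15. PCs: A@3 B@3
Step 7: thread A executes A4 (x = x - 1). Shared: x=14. PCs: A@4 B@3

Answer: x=14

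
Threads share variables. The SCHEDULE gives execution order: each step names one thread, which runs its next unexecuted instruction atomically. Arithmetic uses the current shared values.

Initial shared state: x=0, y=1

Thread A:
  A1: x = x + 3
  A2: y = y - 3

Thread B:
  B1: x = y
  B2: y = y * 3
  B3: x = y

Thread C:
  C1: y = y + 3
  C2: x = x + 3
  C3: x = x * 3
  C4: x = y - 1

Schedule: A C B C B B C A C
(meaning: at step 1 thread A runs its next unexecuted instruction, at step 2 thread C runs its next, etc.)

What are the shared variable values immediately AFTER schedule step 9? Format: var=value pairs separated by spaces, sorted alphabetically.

Answer: x=8 y=9

Derivation:
Step 1: thread A executes A1 (x = x + 3). Shared: x=3 y=1. PCs: A@1 B@0 C@0
Step 2: thread C executes C1 (y = y + 3). Shared: x=3 y=4. PCs: A@1 B@0 C@1
Step 3: thread B executes B1 (x = y). Shared: x=4 y=4. PCs: A@1 B@1 C@1
Step 4: thread C executes C2 (x = x + 3). Shared: x=7 y=4. PCs: A@1 B@1 C@2
Step 5: thread B executes B2 (y = y * 3). Shared: x=7 y=12. PCs: A@1 B@2 C@2
Step 6: thread B executes B3 (x = y). Shared: x=12 y=12. PCs: A@1 B@3 C@2
Step 7: thread C executes C3 (x = x * 3). Shared: x=36 y=12. PCs: A@1 B@3 C@3
Step 8: thread A executes A2 (y = y - 3). Shared: x=36 y=9. PCs: A@2 B@3 C@3
Step 9: thread C executes C4 (x = y - 1). Shared: x=8 y=9. PCs: A@2 B@3 C@4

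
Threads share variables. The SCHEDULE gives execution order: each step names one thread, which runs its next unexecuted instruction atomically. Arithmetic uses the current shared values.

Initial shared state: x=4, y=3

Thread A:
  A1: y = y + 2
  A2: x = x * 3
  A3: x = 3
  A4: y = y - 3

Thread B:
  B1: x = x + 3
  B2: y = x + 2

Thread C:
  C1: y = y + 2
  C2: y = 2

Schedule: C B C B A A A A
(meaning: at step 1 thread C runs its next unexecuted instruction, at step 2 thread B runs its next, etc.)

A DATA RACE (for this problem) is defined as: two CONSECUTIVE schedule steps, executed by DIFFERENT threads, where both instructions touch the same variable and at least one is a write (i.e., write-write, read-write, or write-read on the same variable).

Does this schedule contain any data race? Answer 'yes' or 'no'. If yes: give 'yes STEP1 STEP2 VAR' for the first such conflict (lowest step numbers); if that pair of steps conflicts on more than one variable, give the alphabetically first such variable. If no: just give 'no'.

Steps 1,2: C(r=y,w=y) vs B(r=x,w=x). No conflict.
Steps 2,3: B(r=x,w=x) vs C(r=-,w=y). No conflict.
Steps 3,4: C(y = 2) vs B(y = x + 2). RACE on y (W-W).
Steps 4,5: B(y = x + 2) vs A(y = y + 2). RACE on y (W-W).
Steps 5,6: same thread (A). No race.
Steps 6,7: same thread (A). No race.
Steps 7,8: same thread (A). No race.
First conflict at steps 3,4.

Answer: yes 3 4 y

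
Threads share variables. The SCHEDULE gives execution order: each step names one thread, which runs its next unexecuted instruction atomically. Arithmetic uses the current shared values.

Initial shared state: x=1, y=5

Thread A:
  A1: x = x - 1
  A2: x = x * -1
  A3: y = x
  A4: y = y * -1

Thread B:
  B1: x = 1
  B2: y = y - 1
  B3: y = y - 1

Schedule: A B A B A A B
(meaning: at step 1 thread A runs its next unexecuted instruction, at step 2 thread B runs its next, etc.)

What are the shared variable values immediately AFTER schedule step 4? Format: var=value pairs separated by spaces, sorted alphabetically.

Step 1: thread A executes A1 (x = x - 1). Shared: x=0 y=5. PCs: A@1 B@0
Step 2: thread B executes B1 (x = 1). Shared: x=1 y=5. PCs: A@1 B@1
Step 3: thread A executes A2 (x = x * -1). Shared: x=-1 y=5. PCs: A@2 B@1
Step 4: thread B executes B2 (y = y - 1). Shared: x=-1 y=4. PCs: A@2 B@2

Answer: x=-1 y=4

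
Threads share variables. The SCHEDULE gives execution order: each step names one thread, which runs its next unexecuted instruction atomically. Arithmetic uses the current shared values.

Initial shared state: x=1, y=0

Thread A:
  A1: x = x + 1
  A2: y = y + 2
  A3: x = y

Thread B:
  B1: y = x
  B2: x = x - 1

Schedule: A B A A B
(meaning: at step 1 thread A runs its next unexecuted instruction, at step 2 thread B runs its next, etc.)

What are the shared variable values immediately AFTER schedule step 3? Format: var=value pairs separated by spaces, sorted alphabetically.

Step 1: thread A executes A1 (x = x + 1). Shared: x=2 y=0. PCs: A@1 B@0
Step 2: thread B executes B1 (y = x). Shared: x=2 y=2. PCs: A@1 B@1
Step 3: thread A executes A2 (y = y + 2). Shared: x=2 y=4. PCs: A@2 B@1

Answer: x=2 y=4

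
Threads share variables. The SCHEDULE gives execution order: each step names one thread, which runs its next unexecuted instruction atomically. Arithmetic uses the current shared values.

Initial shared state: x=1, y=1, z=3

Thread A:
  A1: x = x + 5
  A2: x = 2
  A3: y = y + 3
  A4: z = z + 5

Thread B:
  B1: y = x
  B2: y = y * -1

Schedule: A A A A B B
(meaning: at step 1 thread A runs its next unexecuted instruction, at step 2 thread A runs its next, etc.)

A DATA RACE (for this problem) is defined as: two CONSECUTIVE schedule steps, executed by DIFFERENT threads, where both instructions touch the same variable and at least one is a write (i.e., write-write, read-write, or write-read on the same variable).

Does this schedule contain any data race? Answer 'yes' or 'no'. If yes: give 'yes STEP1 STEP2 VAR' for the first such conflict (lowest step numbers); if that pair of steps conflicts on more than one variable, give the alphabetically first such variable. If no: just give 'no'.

Steps 1,2: same thread (A). No race.
Steps 2,3: same thread (A). No race.
Steps 3,4: same thread (A). No race.
Steps 4,5: A(r=z,w=z) vs B(r=x,w=y). No conflict.
Steps 5,6: same thread (B). No race.

Answer: no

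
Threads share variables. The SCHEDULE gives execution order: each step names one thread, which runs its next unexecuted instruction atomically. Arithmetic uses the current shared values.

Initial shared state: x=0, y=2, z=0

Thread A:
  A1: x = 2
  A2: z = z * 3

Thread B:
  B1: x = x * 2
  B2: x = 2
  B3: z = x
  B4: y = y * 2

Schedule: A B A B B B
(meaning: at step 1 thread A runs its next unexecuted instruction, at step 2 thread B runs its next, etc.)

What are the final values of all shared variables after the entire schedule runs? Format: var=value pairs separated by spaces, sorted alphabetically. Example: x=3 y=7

Step 1: thread A executes A1 (x = 2). Shared: x=2 y=2 z=0. PCs: A@1 B@0
Step 2: thread B executes B1 (x = x * 2). Shared: x=4 y=2 z=0. PCs: A@1 B@1
Step 3: thread A executes A2 (z = z * 3). Shared: x=4 y=2 z=0. PCs: A@2 B@1
Step 4: thread B executes B2 (x = 2). Shared: x=2 y=2 z=0. PCs: A@2 B@2
Step 5: thread B executes B3 (z = x). Shared: x=2 y=2 z=2. PCs: A@2 B@3
Step 6: thread B executes B4 (y = y * 2). Shared: x=2 y=4 z=2. PCs: A@2 B@4

Answer: x=2 y=4 z=2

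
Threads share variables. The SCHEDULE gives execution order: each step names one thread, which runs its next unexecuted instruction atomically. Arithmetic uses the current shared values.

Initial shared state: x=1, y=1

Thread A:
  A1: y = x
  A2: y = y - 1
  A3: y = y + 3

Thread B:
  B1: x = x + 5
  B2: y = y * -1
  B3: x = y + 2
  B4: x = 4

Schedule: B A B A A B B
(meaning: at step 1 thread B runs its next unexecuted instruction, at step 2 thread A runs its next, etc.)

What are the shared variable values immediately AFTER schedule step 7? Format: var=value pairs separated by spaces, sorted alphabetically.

Answer: x=4 y=-4

Derivation:
Step 1: thread B executes B1 (x = x + 5). Shared: x=6 y=1. PCs: A@0 B@1
Step 2: thread A executes A1 (y = x). Shared: x=6 y=6. PCs: A@1 B@1
Step 3: thread B executes B2 (y = y * -1). Shared: x=6 y=-6. PCs: A@1 B@2
Step 4: thread A executes A2 (y = y - 1). Shared: x=6 y=-7. PCs: A@2 B@2
Step 5: thread A executes A3 (y = y + 3). Shared: x=6 y=-4. PCs: A@3 B@2
Step 6: thread B executes B3 (x = y + 2). Shared: x=-2 y=-4. PCs: A@3 B@3
Step 7: thread B executes B4 (x = 4). Shared: x=4 y=-4. PCs: A@3 B@4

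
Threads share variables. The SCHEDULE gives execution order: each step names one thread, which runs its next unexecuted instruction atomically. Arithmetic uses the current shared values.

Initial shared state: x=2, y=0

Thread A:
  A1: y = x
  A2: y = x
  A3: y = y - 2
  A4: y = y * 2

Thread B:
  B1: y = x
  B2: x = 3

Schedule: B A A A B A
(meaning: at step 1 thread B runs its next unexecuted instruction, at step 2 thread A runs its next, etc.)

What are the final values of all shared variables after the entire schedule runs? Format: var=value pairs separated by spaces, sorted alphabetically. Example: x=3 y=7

Answer: x=3 y=0

Derivation:
Step 1: thread B executes B1 (y = x). Shared: x=2 y=2. PCs: A@0 B@1
Step 2: thread A executes A1 (y = x). Shared: x=2 y=2. PCs: A@1 B@1
Step 3: thread A executes A2 (y = x). Shared: x=2 y=2. PCs: A@2 B@1
Step 4: thread A executes A3 (y = y - 2). Shared: x=2 y=0. PCs: A@3 B@1
Step 5: thread B executes B2 (x = 3). Shared: x=3 y=0. PCs: A@3 B@2
Step 6: thread A executes A4 (y = y * 2). Shared: x=3 y=0. PCs: A@4 B@2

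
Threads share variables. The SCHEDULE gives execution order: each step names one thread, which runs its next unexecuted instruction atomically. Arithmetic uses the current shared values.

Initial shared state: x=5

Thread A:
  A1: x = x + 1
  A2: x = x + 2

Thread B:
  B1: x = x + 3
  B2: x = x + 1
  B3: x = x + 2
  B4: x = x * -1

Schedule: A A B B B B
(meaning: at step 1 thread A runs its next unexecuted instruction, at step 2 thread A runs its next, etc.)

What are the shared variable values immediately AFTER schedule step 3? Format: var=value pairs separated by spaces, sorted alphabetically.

Step 1: thread A executes A1 (x = x + 1). Shared: x=6. PCs: A@1 B@0
Step 2: thread A executes A2 (x = x + 2). Shared: x=8. PCs: A@2 B@0
Step 3: thread B executes B1 (x = x + 3). Shared: x=11. PCs: A@2 B@1

Answer: x=11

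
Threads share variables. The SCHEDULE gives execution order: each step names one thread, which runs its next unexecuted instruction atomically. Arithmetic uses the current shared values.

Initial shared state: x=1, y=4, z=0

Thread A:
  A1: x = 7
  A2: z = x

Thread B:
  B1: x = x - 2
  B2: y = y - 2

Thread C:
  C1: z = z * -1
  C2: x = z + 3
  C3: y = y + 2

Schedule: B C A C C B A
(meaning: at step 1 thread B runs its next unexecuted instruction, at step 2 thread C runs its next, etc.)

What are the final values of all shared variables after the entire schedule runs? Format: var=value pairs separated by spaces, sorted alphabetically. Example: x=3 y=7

Answer: x=3 y=4 z=3

Derivation:
Step 1: thread B executes B1 (x = x - 2). Shared: x=-1 y=4 z=0. PCs: A@0 B@1 C@0
Step 2: thread C executes C1 (z = z * -1). Shared: x=-1 y=4 z=0. PCs: A@0 B@1 C@1
Step 3: thread A executes A1 (x = 7). Shared: x=7 y=4 z=0. PCs: A@1 B@1 C@1
Step 4: thread C executes C2 (x = z + 3). Shared: x=3 y=4 z=0. PCs: A@1 B@1 C@2
Step 5: thread C executes C3 (y = y + 2). Shared: x=3 y=6 z=0. PCs: A@1 B@1 C@3
Step 6: thread B executes B2 (y = y - 2). Shared: x=3 y=4 z=0. PCs: A@1 B@2 C@3
Step 7: thread A executes A2 (z = x). Shared: x=3 y=4 z=3. PCs: A@2 B@2 C@3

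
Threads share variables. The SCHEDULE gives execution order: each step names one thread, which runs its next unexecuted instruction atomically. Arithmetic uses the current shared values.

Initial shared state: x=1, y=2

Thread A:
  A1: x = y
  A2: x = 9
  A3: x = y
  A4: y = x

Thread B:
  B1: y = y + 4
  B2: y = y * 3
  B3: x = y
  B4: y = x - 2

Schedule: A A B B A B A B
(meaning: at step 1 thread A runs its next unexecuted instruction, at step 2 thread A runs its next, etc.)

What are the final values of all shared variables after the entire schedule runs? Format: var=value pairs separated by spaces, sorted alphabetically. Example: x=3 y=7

Step 1: thread A executes A1 (x = y). Shared: x=2 y=2. PCs: A@1 B@0
Step 2: thread A executes A2 (x = 9). Shared: x=9 y=2. PCs: A@2 B@0
Step 3: thread B executes B1 (y = y + 4). Shared: x=9 y=6. PCs: A@2 B@1
Step 4: thread B executes B2 (y = y * 3). Shared: x=9 y=18. PCs: A@2 B@2
Step 5: thread A executes A3 (x = y). Shared: x=18 y=18. PCs: A@3 B@2
Step 6: thread B executes B3 (x = y). Shared: x=18 y=18. PCs: A@3 B@3
Step 7: thread A executes A4 (y = x). Shared: x=18 y=18. PCs: A@4 B@3
Step 8: thread B executes B4 (y = x - 2). Shared: x=18 y=16. PCs: A@4 B@4

Answer: x=18 y=16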